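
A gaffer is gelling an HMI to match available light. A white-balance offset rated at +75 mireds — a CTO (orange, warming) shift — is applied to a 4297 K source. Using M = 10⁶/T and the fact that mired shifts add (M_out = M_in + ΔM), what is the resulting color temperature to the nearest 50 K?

M_in = 10⁶/4297 = 232.72 mireds.
M_out = 232.72 + (+75) = 307.72 mireds.
T_out = 10⁶/307.72 = 3249.7 K → 3250 K.

3250 K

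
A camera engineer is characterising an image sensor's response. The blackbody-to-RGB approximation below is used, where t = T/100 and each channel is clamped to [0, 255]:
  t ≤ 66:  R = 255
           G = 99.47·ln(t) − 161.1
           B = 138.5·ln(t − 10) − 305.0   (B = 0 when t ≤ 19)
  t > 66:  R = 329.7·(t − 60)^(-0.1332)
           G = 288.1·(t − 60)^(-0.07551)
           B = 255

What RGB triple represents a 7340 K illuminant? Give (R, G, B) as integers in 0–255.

(233, 237, 255)

t = 7340/100 = 73.4; the t > 66 branch applies.
R = 329.7·(73.4 − 60)^(-0.1332) = 329.7·13.4^(-0.1332) = 329.7·0.70773 = 233.340.
G = 288.1·(73.4 − 60)^(-0.07551) = 288.1·13.4^(-0.07551) = 288.1·0.82204 = 236.829.
B = 255 by definition for t > 66.
Rounded: (233, 237, 255).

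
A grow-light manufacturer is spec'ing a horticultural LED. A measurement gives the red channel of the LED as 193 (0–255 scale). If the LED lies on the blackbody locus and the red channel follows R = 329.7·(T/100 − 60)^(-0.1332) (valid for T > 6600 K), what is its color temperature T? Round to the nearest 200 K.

11600 K

(t − 60)^(-0.1332) = 193/329.7 = 0.58538.
t − 60 = 0.58538^(1/-0.1332) = 0.58538^(-7.508) = 55.713, so t = 115.713.
T = 100·t = 11571 K → 11600 K to the nearest 200 K.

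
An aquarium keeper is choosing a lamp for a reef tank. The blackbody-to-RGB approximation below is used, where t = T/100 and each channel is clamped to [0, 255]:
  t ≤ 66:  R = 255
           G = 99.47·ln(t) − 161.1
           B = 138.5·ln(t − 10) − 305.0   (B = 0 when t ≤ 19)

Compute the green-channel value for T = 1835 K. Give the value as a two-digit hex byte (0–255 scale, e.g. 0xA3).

t = 1835/100 = 18.35; the t ≤ 66 branch applies.
G = 99.47·ln 18.35 − 161.1 = 99.47·2.9096 − 161.1 = 128.321.
Rounded: 128; in hex, 0x80.

0x80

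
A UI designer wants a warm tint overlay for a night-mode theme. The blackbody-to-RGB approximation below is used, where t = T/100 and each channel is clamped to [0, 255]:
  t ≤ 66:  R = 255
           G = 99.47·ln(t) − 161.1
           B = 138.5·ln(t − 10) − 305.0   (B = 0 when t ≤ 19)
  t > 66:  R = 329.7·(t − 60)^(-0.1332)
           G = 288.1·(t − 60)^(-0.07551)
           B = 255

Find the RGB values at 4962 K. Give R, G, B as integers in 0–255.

t = 4962/100 = 49.62; the t ≤ 66 branch applies.
R = 255 by definition for t ≤ 66.
G = 99.47·ln 49.62 − 161.1 = 99.47·3.9044 − 161.1 = 227.270.
B = 138.5·ln(49.62 − 10) − 305.0 = 138.5·ln 39.62 − 305.0 = 138.5·3.6793 − 305.0 = 204.588.
Rounded: (255, 227, 205).

R=255, G=227, B=205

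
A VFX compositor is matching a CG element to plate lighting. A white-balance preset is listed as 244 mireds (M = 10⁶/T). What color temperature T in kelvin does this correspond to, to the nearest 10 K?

T = 10⁶ / 244 = 4098.36 K → 4100 K.

4100 K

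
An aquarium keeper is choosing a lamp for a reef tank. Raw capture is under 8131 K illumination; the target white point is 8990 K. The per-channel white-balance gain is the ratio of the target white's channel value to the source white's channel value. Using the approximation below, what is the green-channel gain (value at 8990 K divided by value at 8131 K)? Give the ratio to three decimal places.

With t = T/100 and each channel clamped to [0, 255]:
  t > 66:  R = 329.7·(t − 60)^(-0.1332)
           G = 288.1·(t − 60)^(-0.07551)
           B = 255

0.975

At 8131 K (t = 81.31):
  G = 288.1·(81.31 − 60)^(-0.07551) = 288.1·21.31^(-0.07551) = 288.1·0.79374 = 228.677.
At 8990 K (t = 89.9):
  G = 288.1·(89.9 − 60)^(-0.07551) = 288.1·29.9^(-0.07551) = 288.1·0.77370 = 222.903.
Gain = 222.903 / 228.677 = 0.9748 → 0.975.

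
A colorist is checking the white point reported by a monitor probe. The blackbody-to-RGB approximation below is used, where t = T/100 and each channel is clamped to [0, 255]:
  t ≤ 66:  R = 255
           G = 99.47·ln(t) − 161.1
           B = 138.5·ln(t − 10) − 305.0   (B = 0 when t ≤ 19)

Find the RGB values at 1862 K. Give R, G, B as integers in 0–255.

R=255, G=130, B=0

t = 1862/100 = 18.62; the t ≤ 66 branch applies.
R = 255 by definition for t ≤ 66.
G = 99.47·ln 18.62 − 161.1 = 99.47·2.9242 − 161.1 = 129.774.
t = 18.62 ≤ 19, so B = 0.
Rounded: (255, 130, 0).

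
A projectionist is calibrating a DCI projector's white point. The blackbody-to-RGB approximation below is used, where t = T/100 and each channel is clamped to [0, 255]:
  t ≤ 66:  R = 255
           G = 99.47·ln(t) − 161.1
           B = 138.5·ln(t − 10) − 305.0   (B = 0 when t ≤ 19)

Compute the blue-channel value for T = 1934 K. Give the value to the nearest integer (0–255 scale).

t = 1934/100 = 19.34; the t ≤ 66 branch applies.
B = 138.5·ln(19.34 − 10) − 305.0 = 138.5·ln 9.34 − 305.0 = 138.5·2.2343 − 305.0 = 4.451.
Rounded: 4.

4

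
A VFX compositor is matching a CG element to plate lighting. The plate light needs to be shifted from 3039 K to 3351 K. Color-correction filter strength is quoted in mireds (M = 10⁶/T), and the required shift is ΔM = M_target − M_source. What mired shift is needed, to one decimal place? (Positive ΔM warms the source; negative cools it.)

M_source = 10⁶/3039 = 329.056; M_target = 10⁶/3351 = 298.418.
ΔM = 298.418 − 329.056 = -30.637 → -30.6 mireds, a cooling shift.

-30.6 mireds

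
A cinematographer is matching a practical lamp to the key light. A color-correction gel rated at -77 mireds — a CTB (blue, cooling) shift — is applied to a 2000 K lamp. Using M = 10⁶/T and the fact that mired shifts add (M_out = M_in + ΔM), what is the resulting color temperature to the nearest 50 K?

2350 K

M_in = 10⁶/2000 = 500.00 mireds.
M_out = 500.00 + (-77) = 423.00 mireds.
T_out = 10⁶/423.00 = 2364.1 K → 2350 K.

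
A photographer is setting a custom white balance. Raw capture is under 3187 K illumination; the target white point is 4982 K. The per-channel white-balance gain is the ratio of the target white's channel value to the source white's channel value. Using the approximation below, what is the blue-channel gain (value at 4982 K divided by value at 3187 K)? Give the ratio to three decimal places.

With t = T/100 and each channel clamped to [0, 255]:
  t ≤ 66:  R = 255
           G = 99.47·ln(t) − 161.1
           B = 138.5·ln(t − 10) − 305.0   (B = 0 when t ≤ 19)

At 3187 K (t = 31.87):
  B = 138.5·ln(31.87 − 10) − 305.0 = 138.5·ln 21.87 − 305.0 = 138.5·3.0851 − 305.0 = 122.289.
At 4982 K (t = 49.82):
  B = 138.5·ln(49.82 − 10) − 305.0 = 138.5·ln 39.82 − 305.0 = 138.5·3.6844 − 305.0 = 205.285.
Gain = 205.285 / 122.289 = 1.6787 → 1.679.

1.679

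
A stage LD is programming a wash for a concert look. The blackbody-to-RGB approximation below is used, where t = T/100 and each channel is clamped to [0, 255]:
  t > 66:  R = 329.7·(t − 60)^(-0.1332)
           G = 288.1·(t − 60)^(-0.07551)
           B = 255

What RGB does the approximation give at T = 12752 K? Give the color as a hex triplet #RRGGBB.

#BCD2FF

t = 12752/100 = 127.52; the t > 66 branch applies.
R = 329.7·(127.52 − 60)^(-0.1332) = 329.7·67.52^(-0.1332) = 329.7·0.57058 = 188.122.
G = 288.1·(127.52 − 60)^(-0.07551) = 288.1·67.52^(-0.07551) = 288.1·0.72754 = 209.606.
B = 255 by definition for t > 66.
Rounded: (188, 210, 255).
In hex: #BCD2FF.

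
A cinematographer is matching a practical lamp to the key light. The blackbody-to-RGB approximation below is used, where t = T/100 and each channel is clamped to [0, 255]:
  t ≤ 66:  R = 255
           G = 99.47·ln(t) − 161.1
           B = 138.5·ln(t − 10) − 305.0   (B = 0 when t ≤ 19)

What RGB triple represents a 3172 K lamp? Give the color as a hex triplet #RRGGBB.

t = 3172/100 = 31.72; the t ≤ 66 branch applies.
R = 255 by definition for t ≤ 66.
G = 99.47·ln 31.72 − 161.1 = 99.47·3.4569 − 161.1 = 182.763.
B = 138.5·ln(31.72 − 10) − 305.0 = 138.5·ln 21.72 − 305.0 = 138.5·3.0782 − 305.0 = 121.335.
Rounded: (255, 183, 121).
In hex: #FFB779.

#FFB779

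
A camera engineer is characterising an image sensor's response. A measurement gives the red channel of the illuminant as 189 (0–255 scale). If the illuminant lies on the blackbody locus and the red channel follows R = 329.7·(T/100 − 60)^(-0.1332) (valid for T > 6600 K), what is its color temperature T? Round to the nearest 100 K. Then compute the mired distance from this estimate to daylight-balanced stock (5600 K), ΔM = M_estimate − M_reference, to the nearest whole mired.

-99 mireds

(t − 60)^(-0.1332) = 189/329.7 = 0.57325.
t − 60 = 0.57325^(1/-0.1332) = 0.57325^(-7.508) = 65.199, so t = 125.199.
T = 100·t = 12520 K → 12500 K to the nearest 100 K.
M_estimate = 10⁶/12500 = 80.00; M_reference = 10⁶/5600 = 178.57.
ΔM = 80.00 − 178.57 = -98.57 → -99 mireds.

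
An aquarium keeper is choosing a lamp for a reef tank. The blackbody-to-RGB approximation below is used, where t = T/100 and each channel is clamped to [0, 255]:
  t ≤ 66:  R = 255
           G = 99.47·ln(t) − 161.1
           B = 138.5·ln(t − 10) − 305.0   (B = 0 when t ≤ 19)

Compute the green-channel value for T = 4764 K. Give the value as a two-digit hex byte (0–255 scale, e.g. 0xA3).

t = 4764/100 = 47.64; the t ≤ 66 branch applies.
G = 99.47·ln 47.64 − 161.1 = 99.47·3.8637 − 161.1 = 223.220.
Rounded: 223; in hex, 0xDF.

0xDF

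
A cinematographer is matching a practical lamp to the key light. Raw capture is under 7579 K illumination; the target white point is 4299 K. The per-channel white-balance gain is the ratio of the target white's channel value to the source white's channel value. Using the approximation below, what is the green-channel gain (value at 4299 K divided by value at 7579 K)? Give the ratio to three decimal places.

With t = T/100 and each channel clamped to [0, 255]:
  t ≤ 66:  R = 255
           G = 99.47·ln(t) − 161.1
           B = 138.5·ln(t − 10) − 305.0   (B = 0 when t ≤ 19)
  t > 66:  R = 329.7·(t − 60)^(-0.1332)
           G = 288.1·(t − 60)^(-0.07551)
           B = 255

0.911

At 7579 K (t = 75.79):
  G = 288.1·(75.79 − 60)^(-0.07551) = 288.1·15.79^(-0.07551) = 288.1·0.81191 = 233.912.
At 4299 K (t = 42.99):
  G = 99.47·ln 42.99 − 161.1 = 99.47·3.7610 − 161.1 = 213.003.
Gain = 213.003 / 233.912 = 0.9106 → 0.911.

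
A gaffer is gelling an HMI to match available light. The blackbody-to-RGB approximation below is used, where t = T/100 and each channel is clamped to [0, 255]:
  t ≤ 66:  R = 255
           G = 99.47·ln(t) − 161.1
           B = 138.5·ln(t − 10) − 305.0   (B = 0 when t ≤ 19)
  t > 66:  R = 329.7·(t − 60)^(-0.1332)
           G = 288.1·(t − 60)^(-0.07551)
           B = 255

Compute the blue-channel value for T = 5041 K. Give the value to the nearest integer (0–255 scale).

207

t = 5041/100 = 50.41; the t ≤ 66 branch applies.
B = 138.5·ln(50.41 − 10) − 305.0 = 138.5·ln 40.41 − 305.0 = 138.5·3.6991 − 305.0 = 207.322.
Rounded: 207.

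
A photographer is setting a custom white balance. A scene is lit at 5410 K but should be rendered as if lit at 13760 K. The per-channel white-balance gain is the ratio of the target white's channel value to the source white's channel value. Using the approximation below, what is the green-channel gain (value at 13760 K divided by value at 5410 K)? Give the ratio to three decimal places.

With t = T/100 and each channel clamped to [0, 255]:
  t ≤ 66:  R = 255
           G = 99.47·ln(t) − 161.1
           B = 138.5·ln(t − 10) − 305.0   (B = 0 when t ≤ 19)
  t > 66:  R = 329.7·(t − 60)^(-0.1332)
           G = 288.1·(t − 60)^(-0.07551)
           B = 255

0.879

At 5410 K (t = 54.1):
  G = 99.47·ln 54.1 − 161.1 = 99.47·3.9908 − 161.1 = 235.868.
At 13760 K (t = 137.6):
  G = 288.1·(137.6 − 60)^(-0.07551) = 288.1·77.6^(-0.07551) = 288.1·0.71994 = 207.415.
Gain = 207.415 / 235.868 = 0.8794 → 0.879.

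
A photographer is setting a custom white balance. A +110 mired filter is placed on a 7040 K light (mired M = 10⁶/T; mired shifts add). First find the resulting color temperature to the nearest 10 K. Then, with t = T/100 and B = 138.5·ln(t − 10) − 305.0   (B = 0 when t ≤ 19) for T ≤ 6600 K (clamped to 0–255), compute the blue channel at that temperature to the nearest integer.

M_in = 10⁶/7040 = 142.05; M_out = 142.05 + (+110) = 252.05.
T_out = 10⁶/252.05 = 3967.5 K → 3970 K; t = 39.7.
B = 138.5·ln(39.7 − 10) − 305.0 = 138.5·ln 29.7 − 305.0 = 138.5·3.3911 − 305.0 = 164.674.
Rounded: 165.

165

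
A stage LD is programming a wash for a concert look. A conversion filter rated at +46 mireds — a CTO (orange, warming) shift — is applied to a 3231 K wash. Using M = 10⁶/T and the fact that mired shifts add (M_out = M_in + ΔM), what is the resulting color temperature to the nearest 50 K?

2800 K

M_in = 10⁶/3231 = 309.50 mireds.
M_out = 309.50 + (+46) = 355.50 mireds.
T_out = 10⁶/355.50 = 2812.9 K → 2800 K.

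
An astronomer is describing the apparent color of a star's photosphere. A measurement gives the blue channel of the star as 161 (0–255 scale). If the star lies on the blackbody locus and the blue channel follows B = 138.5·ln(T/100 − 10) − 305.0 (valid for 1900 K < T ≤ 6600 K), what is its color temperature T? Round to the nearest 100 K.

3900 K

ln(t − 10) = (161 + 305.0) / 138.5 = 3.3646.
t − 10 = e^3.3646 = 28.923, so t = 38.923.
T = 100·t = 3892 K → 3900 K to the nearest 100 K.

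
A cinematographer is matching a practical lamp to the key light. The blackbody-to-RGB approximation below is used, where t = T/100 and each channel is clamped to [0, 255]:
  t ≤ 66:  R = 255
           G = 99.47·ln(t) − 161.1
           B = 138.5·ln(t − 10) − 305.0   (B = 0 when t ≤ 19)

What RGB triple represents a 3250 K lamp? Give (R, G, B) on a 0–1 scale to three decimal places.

t = 3250/100 = 32.5; the t ≤ 66 branch applies.
R = 255 by definition for t ≤ 66.
G = 99.47·ln 32.5 − 161.1 = 99.47·3.4812 − 161.1 = 185.179.
B = 138.5·ln(32.5 − 10) − 305.0 = 138.5·ln 22.5 − 305.0 = 138.5·3.1135 − 305.0 = 126.222.
Dividing each by 255: (1.0000, 0.7262, 0.4950) → (1.000, 0.726, 0.495).

(1.000, 0.726, 0.495)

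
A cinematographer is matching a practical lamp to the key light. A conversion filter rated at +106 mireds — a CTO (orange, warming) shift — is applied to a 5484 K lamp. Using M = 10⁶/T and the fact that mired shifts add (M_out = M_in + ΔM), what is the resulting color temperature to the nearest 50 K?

M_in = 10⁶/5484 = 182.35 mireds.
M_out = 182.35 + (+106) = 288.35 mireds.
T_out = 10⁶/288.35 = 3468.0 K → 3450 K.

3450 K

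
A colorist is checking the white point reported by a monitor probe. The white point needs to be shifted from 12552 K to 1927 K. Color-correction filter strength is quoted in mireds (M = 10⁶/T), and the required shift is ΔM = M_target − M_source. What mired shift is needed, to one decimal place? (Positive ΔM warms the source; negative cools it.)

+439.3 mireds

M_source = 10⁶/12552 = 79.669; M_target = 10⁶/1927 = 518.941.
ΔM = 518.941 − 79.669 = 439.273 → +439.3 mireds, a warming shift.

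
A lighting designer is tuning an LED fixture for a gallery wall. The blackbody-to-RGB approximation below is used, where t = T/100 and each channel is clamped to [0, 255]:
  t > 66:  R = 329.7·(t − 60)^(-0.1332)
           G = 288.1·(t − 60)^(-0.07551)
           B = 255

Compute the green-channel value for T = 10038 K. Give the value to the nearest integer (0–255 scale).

t = 10038/100 = 100.38; the t > 66 branch applies.
G = 288.1·(100.38 − 60)^(-0.07551) = 288.1·40.38^(-0.07551) = 288.1·0.75634 = 217.902.
Rounded: 218.

218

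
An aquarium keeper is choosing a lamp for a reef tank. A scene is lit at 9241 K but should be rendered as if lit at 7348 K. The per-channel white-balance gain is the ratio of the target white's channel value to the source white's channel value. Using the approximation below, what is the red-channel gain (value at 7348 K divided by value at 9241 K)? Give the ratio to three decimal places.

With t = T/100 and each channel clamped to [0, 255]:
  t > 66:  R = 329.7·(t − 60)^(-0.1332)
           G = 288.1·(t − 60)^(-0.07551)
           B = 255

1.124

At 9241 K (t = 92.41):
  R = 329.7·(92.41 − 60)^(-0.1332) = 329.7·32.41^(-0.1332) = 329.7·0.62918 = 207.442.
At 7348 K (t = 73.48):
  R = 329.7·(73.48 − 60)^(-0.1332) = 329.7·13.48^(-0.1332) = 329.7·0.70717 = 233.155.
Gain = 233.155 / 207.442 = 1.1240 → 1.124.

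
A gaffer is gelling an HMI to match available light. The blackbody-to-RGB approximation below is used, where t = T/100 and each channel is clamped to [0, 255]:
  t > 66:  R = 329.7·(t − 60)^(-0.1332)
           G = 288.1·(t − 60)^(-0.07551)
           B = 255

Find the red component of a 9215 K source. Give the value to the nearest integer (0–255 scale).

t = 9215/100 = 92.15; the t > 66 branch applies.
R = 329.7·(92.15 − 60)^(-0.1332) = 329.7·32.15^(-0.1332) = 329.7·0.62986 = 207.665.
Rounded: 208.

208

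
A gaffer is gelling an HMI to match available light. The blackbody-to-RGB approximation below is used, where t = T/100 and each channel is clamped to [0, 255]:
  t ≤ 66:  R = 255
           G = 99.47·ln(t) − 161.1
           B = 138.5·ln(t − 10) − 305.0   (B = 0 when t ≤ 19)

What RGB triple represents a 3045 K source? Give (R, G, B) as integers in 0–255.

t = 3045/100 = 30.45; the t ≤ 66 branch applies.
R = 255 by definition for t ≤ 66.
G = 99.47·ln 30.45 − 161.1 = 99.47·3.4161 − 161.1 = 178.698.
B = 138.5·ln(30.45 − 10) − 305.0 = 138.5·ln 20.45 − 305.0 = 138.5·3.0180 − 305.0 = 112.991.
Rounded: (255, 179, 113).

(255, 179, 113)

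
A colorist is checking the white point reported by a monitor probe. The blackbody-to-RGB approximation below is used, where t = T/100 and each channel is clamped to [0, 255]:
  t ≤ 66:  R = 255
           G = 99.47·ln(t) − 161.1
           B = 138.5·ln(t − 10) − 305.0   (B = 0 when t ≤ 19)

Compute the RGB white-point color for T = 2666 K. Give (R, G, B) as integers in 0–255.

t = 2666/100 = 26.66; the t ≤ 66 branch applies.
R = 255 by definition for t ≤ 66.
G = 99.47·ln 26.66 − 161.1 = 99.47·3.2832 − 161.1 = 165.476.
B = 138.5·ln(26.66 − 10) − 305.0 = 138.5·ln 16.66 − 305.0 = 138.5·2.8130 − 305.0 = 84.602.
Rounded: (255, 165, 85).

(255, 165, 85)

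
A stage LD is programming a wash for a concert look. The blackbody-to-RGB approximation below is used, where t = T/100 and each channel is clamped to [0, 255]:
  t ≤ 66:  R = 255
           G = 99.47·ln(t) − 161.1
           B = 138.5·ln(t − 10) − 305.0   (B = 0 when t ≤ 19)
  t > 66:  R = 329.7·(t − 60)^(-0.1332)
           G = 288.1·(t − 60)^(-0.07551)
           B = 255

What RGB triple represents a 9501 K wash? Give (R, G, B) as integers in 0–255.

t = 9501/100 = 95.01; the t > 66 branch applies.
R = 329.7·(95.01 − 60)^(-0.1332) = 329.7·35.01^(-0.1332) = 329.7·0.62275 = 205.321.
G = 288.1·(95.01 − 60)^(-0.07551) = 288.1·35.01^(-0.07551) = 288.1·0.76454 = 220.263.
B = 255 by definition for t > 66.
Rounded: (205, 220, 255).

(205, 220, 255)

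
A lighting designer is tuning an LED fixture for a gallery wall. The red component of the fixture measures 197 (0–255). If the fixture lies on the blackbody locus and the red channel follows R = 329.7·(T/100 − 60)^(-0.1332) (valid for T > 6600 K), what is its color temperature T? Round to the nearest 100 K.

(t − 60)^(-0.1332) = 197/329.7 = 0.59751.
t − 60 = 0.59751^(1/-0.1332) = 0.59751^(-7.508) = 47.761, so t = 107.761.
T = 100·t = 10776 K → 10800 K to the nearest 100 K.

10800 K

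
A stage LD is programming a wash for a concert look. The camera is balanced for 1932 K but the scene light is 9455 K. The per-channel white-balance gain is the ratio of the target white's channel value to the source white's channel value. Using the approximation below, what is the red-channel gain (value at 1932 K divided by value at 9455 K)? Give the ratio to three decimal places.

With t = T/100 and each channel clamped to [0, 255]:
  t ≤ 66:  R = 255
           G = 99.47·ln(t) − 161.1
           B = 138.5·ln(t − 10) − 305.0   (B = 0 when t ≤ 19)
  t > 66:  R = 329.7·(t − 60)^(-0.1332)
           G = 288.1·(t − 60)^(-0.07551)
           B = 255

At 9455 K (t = 94.55):
  R = 329.7·(94.55 − 60)^(-0.1332) = 329.7·34.55^(-0.1332) = 329.7·0.62385 = 205.683.
At 1932 K (t = 19.32):
  R = 255 by definition for t ≤ 66.
Gain = 255.000 / 205.683 = 1.2398 → 1.240.

1.240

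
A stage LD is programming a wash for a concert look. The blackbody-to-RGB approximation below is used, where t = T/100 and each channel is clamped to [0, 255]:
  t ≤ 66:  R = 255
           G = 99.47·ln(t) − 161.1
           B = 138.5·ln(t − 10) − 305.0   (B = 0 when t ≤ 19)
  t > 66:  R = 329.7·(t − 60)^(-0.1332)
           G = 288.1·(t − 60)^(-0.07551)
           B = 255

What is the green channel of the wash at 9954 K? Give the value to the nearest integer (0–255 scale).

t = 9954/100 = 99.54; the t > 66 branch applies.
G = 288.1·(99.54 − 60)^(-0.07551) = 288.1·39.54^(-0.07551) = 288.1·0.75754 = 218.248.
Rounded: 218.

218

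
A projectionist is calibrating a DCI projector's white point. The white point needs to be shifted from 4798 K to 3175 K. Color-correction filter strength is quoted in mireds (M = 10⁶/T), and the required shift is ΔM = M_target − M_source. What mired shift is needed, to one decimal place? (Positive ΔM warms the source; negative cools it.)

+106.5 mireds

M_source = 10⁶/4798 = 208.420; M_target = 10⁶/3175 = 314.961.
ΔM = 314.961 − 208.420 = 106.540 → +106.5 mireds, a warming shift.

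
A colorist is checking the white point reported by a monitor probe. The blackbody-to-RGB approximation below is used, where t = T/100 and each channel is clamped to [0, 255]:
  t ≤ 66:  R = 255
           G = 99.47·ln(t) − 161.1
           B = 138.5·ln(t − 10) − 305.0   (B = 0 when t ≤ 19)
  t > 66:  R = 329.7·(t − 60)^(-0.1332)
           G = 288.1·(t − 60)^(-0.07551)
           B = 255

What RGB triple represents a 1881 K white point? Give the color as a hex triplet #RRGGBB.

t = 1881/100 = 18.81; the t ≤ 66 branch applies.
R = 255 by definition for t ≤ 66.
G = 99.47·ln 18.81 − 161.1 = 99.47·2.9344 − 161.1 = 130.784.
t = 18.81 ≤ 19, so B = 0.
Rounded: (255, 131, 0).
In hex: #FF8300.

#FF8300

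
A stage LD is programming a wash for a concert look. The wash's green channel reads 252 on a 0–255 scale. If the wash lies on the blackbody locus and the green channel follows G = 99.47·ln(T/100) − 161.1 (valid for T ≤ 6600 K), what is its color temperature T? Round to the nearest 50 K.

6350 K

ln t = (252 + 161.1) / 99.47 = 4.1530.
t = e^4.1530 = 63.625.
T = 100·t = 6363 K → 6350 K to the nearest 50 K.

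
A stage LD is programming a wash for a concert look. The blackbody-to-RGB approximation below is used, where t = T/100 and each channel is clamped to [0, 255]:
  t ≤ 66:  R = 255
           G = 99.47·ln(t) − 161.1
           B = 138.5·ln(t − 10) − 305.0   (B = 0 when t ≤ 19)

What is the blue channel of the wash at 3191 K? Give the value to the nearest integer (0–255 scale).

t = 3191/100 = 31.91; the t ≤ 66 branch applies.
B = 138.5·ln(31.91 − 10) − 305.0 = 138.5·ln 21.91 − 305.0 = 138.5·3.0869 − 305.0 = 122.542.
Rounded: 123.

123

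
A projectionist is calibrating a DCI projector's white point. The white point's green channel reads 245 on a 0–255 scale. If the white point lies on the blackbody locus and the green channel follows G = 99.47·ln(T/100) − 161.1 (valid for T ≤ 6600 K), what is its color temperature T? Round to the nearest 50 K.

ln t = (245 + 161.1) / 99.47 = 4.0826.
t = e^4.0826 = 59.302.
T = 100·t = 5930 K → 5950 K to the nearest 50 K.

5950 K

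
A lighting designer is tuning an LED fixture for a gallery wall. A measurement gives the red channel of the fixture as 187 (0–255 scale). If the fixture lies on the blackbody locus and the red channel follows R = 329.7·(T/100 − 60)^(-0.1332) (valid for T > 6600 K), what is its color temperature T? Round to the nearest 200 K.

13000 K

(t − 60)^(-0.1332) = 187/329.7 = 0.56718.
t − 60 = 0.56718^(1/-0.1332) = 0.56718^(-7.508) = 70.620, so t = 130.620.
T = 100·t = 13062 K → 13000 K to the nearest 200 K.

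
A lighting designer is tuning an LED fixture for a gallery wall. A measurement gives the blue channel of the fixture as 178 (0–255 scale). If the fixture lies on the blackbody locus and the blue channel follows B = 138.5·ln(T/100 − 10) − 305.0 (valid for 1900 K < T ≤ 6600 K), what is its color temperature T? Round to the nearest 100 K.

ln(t − 10) = (178 + 305.0) / 138.5 = 3.4874.
t − 10 = e^3.4874 = 32.700, so t = 42.700.
T = 100·t = 4270 K → 4300 K to the nearest 100 K.

4300 K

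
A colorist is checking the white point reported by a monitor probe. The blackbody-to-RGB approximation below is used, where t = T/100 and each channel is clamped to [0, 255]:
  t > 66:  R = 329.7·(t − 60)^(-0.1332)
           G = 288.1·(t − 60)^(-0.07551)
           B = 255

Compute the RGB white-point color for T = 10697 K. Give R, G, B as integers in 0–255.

R=197, G=215, B=255

t = 10697/100 = 106.97; the t > 66 branch applies.
R = 329.7·(106.97 − 60)^(-0.1332) = 329.7·46.97^(-0.1332) = 329.7·0.59884 = 197.439.
G = 288.1·(106.97 − 60)^(-0.07551) = 288.1·46.97^(-0.07551) = 288.1·0.74776 = 215.429.
B = 255 by definition for t > 66.
Rounded: (197, 215, 255).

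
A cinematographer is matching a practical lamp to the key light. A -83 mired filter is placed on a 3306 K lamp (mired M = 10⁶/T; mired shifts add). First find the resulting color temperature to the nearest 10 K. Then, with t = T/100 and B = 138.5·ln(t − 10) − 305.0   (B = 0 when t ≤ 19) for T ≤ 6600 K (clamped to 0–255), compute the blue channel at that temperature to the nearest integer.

M_in = 10⁶/3306 = 302.48; M_out = 302.48 + (-83) = 219.48.
T_out = 10⁶/219.48 = 4556.2 K → 4560 K; t = 45.6.
B = 138.5·ln(45.6 − 10) − 305.0 = 138.5·ln 35.6 − 305.0 = 138.5·3.5723 − 305.0 = 189.770.
Rounded: 190.

190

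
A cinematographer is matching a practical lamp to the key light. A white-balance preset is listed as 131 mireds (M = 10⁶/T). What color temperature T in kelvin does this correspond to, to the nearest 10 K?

T = 10⁶ / 131 = 7633.59 K → 7630 K.

7630 K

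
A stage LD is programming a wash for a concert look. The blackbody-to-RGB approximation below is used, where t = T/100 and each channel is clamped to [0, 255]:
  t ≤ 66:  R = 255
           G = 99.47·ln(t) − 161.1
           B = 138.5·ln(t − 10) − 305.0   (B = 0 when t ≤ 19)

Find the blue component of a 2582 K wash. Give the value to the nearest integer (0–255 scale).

77

t = 2582/100 = 25.82; the t ≤ 66 branch applies.
B = 138.5·ln(25.82 − 10) − 305.0 = 138.5·ln 15.82 − 305.0 = 138.5·2.7613 − 305.0 = 77.437.
Rounded: 77.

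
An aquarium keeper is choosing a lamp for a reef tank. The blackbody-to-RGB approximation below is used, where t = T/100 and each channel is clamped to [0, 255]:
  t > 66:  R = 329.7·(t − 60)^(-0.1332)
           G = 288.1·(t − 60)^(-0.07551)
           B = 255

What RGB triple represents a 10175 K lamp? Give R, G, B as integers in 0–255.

t = 10175/100 = 101.75; the t > 66 branch applies.
R = 329.7·(101.75 − 60)^(-0.1332) = 329.7·41.75^(-0.1332) = 329.7·0.60832 = 200.561.
G = 288.1·(101.75 − 60)^(-0.07551) = 288.1·41.75^(-0.07551) = 288.1·0.75444 = 217.354.
B = 255 by definition for t > 66.
Rounded: (201, 217, 255).

R=201, G=217, B=255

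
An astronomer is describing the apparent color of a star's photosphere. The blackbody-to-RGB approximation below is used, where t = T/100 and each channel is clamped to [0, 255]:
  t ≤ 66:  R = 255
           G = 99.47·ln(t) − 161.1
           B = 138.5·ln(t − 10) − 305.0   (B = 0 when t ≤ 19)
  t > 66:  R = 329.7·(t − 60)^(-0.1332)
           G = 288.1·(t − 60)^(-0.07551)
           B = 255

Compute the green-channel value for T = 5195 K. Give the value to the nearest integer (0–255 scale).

232

t = 5195/100 = 51.95; the t ≤ 66 branch applies.
G = 99.47·ln 51.95 − 161.1 = 99.47·3.9503 − 161.1 = 231.835.
Rounded: 232.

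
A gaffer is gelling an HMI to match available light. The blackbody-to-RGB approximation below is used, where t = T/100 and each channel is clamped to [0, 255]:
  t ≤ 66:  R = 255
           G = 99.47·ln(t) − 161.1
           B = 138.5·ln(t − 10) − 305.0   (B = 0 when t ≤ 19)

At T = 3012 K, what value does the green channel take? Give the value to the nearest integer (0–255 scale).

178

t = 3012/100 = 30.12; the t ≤ 66 branch applies.
G = 99.47·ln 30.12 − 161.1 = 99.47·3.4052 − 161.1 = 177.614.
Rounded: 178.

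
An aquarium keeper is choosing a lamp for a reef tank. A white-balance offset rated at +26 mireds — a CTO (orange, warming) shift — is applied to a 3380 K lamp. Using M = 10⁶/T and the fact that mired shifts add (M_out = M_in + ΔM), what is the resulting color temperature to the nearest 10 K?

3110 K

M_in = 10⁶/3380 = 295.86 mireds.
M_out = 295.86 + (+26) = 321.86 mireds.
T_out = 10⁶/321.86 = 3107.0 K → 3110 K.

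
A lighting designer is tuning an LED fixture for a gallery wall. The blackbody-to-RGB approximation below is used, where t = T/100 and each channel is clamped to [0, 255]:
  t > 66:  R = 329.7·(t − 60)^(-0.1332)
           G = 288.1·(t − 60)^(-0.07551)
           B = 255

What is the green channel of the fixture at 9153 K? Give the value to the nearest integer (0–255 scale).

t = 9153/100 = 91.53; the t > 66 branch applies.
G = 288.1·(91.53 − 60)^(-0.07551) = 288.1·31.53^(-0.07551) = 288.1·0.77060 = 222.011.
Rounded: 222.

222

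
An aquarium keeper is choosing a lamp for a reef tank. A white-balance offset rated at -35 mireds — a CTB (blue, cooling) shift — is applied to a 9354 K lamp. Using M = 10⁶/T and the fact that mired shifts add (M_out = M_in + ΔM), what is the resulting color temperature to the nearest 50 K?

M_in = 10⁶/9354 = 106.91 mireds.
M_out = 106.91 + (-35) = 71.91 mireds.
T_out = 10⁶/71.91 = 13907.0 K → 13900 K.

13900 K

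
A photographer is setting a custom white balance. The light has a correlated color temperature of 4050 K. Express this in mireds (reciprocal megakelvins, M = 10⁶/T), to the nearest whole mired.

247 mireds

M = 10⁶ / 4050 = 246.914 → 247 mireds.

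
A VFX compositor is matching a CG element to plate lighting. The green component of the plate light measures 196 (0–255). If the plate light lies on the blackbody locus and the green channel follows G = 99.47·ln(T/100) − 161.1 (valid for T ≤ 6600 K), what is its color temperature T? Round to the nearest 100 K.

3600 K

ln t = (196 + 161.1) / 99.47 = 3.5900.
t = e^3.5900 = 36.235.
T = 100·t = 3624 K → 3600 K to the nearest 100 K.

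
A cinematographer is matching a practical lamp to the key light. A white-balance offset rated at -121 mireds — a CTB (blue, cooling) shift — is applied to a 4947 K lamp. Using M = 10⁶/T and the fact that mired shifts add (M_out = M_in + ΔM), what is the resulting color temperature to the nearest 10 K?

12320 K

M_in = 10⁶/4947 = 202.14 mireds.
M_out = 202.14 + (-121) = 81.14 mireds.
T_out = 10⁶/81.14 = 12324.0 K → 12320 K.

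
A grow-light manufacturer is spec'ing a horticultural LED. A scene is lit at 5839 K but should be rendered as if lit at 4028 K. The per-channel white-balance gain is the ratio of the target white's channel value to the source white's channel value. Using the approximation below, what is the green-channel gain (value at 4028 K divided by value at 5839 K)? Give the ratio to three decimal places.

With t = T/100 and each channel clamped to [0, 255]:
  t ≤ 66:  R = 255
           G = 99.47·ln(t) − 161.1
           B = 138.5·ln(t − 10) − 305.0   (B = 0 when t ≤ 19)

At 5839 K (t = 58.39):
  G = 99.47·ln 58.39 − 161.1 = 99.47·4.0671 − 161.1 = 243.459.
At 4028 K (t = 40.28):
  G = 99.47·ln 40.28 − 161.1 = 99.47·3.6959 − 161.1 = 206.527.
Gain = 206.527 / 243.459 = 0.8483 → 0.848.

0.848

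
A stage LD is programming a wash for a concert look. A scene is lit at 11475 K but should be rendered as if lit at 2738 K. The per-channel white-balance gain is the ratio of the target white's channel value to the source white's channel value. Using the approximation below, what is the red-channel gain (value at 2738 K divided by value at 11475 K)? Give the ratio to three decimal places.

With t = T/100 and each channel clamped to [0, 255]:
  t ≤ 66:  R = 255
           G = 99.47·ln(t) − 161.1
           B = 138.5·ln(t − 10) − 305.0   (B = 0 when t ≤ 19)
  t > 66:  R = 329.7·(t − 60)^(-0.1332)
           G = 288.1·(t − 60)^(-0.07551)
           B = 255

1.318

At 11475 K (t = 114.75):
  R = 329.7·(114.75 − 60)^(-0.1332) = 329.7·54.75^(-0.1332) = 329.7·0.58674 = 193.449.
At 2738 K (t = 27.38):
  R = 255 by definition for t ≤ 66.
Gain = 255.000 / 193.449 = 1.3182 → 1.318.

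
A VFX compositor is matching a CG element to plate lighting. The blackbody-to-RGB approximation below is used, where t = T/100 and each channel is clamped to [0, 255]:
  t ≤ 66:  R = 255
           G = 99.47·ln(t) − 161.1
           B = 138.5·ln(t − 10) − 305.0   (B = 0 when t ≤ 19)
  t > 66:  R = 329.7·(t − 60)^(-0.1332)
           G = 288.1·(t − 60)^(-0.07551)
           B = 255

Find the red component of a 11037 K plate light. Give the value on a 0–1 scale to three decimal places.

0.767

t = 11037/100 = 110.37; the t > 66 branch applies.
R = 329.7·(110.37 − 60)^(-0.1332) = 329.7·50.37^(-0.1332) = 329.7·0.59330 = 195.609.
On a 0–1 scale: 195.609/255 = 0.7671 → 0.767.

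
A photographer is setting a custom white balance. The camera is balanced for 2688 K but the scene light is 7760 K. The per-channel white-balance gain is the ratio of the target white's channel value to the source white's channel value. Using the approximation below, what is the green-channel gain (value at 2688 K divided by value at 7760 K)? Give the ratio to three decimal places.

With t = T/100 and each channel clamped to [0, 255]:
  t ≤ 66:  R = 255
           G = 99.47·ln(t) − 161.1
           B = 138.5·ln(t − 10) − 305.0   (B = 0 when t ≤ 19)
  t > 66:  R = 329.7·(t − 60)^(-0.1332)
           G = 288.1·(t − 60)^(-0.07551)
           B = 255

0.717

At 7760 K (t = 77.6):
  G = 288.1·(77.6 − 60)^(-0.07551) = 288.1·17.6^(-0.07551) = 288.1·0.80529 = 232.004.
At 2688 K (t = 26.88):
  G = 99.47·ln 26.88 − 161.1 = 99.47·3.2914 − 161.1 = 166.294.
Gain = 166.294 / 232.004 = 0.7168 → 0.717.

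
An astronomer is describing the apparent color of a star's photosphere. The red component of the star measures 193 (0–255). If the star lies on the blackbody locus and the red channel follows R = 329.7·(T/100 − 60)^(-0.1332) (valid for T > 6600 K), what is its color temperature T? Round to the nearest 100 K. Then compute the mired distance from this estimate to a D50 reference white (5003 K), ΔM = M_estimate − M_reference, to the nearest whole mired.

-114 mireds

(t − 60)^(-0.1332) = 193/329.7 = 0.58538.
t − 60 = 0.58538^(1/-0.1332) = 0.58538^(-7.508) = 55.713, so t = 115.713.
T = 100·t = 11571 K → 11600 K to the nearest 100 K.
M_estimate = 10⁶/11600 = 86.21; M_reference = 10⁶/5003 = 199.88.
ΔM = 86.21 − 199.88 = -113.67 → -114 mireds.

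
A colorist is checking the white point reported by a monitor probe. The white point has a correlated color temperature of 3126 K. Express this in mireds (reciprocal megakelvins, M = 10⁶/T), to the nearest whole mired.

M = 10⁶ / 3126 = 319.898 → 320 mireds.

320 mireds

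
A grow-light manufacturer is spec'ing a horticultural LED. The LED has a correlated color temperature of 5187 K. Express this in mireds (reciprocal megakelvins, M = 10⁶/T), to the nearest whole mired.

193 mireds

M = 10⁶ / 5187 = 192.790 → 193 mireds.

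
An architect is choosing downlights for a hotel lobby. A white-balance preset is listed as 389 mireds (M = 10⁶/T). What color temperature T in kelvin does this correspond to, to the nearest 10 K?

2570 K

T = 10⁶ / 389 = 2570.69 K → 2570 K.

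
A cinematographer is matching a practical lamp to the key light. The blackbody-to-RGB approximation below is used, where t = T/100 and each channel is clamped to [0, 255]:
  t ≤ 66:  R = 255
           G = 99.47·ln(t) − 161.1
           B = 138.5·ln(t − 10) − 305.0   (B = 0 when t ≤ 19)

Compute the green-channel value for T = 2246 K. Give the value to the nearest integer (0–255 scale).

148

t = 2246/100 = 22.46; the t ≤ 66 branch applies.
G = 99.47·ln 22.46 − 161.1 = 99.47·3.1117 − 161.1 = 148.424.
Rounded: 148.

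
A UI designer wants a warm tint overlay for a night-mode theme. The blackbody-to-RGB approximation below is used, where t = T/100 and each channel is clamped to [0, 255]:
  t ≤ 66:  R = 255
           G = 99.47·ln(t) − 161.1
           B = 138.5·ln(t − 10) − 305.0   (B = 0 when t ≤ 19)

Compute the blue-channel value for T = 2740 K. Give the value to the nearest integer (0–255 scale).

91

t = 2740/100 = 27.4; the t ≤ 66 branch applies.
B = 138.5·ln(27.4 − 10) − 305.0 = 138.5·ln 17.4 − 305.0 = 138.5·2.8565 − 305.0 = 90.621.
Rounded: 91.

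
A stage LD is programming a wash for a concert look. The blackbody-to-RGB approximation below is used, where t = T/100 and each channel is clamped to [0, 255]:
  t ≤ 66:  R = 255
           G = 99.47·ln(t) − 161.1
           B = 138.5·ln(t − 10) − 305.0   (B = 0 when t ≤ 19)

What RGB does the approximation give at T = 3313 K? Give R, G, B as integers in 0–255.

R=255, G=187, B=130

t = 3313/100 = 33.13; the t ≤ 66 branch applies.
R = 255 by definition for t ≤ 66.
G = 99.47·ln 33.13 − 161.1 = 99.47·3.5004 − 161.1 = 187.089.
B = 138.5·ln(33.13 − 10) − 305.0 = 138.5·ln 23.13 − 305.0 = 138.5·3.1411 − 305.0 = 130.047.
Rounded: (255, 187, 130).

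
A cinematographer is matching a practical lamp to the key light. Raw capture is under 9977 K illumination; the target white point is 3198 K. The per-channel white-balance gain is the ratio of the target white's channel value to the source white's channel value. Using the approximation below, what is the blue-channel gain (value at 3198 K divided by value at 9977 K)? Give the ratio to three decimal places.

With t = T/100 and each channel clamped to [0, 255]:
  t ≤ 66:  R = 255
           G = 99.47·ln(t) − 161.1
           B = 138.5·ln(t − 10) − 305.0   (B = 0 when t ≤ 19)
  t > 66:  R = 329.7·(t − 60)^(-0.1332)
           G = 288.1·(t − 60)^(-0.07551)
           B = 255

At 9977 K (t = 99.77):
  B = 255 by definition for t > 66.
At 3198 K (t = 31.98):
  B = 138.5·ln(31.98 − 10) − 305.0 = 138.5·ln 21.98 − 305.0 = 138.5·3.0901 − 305.0 = 122.983.
Gain = 122.983 / 255.000 = 0.4823 → 0.482.

0.482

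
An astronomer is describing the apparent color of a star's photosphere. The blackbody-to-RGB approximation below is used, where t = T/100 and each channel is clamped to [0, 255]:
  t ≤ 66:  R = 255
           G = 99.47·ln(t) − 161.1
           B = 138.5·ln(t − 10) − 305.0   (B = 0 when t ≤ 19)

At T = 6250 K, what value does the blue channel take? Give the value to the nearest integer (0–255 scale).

t = 6250/100 = 62.5; the t ≤ 66 branch applies.
B = 138.5·ln(62.5 − 10) − 305.0 = 138.5·ln 52.5 − 305.0 = 138.5·3.9608 − 305.0 = 243.573.
Rounded: 244.

244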